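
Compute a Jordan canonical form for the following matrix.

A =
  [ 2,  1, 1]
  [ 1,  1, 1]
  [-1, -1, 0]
J_3(1)

The characteristic polynomial is
  det(x·I − A) = x^3 - 3*x^2 + 3*x - 1 = (x - 1)^3

Eigenvalues and multiplicities (the geometric multiplicity of λ is n − rank(A − λI), which equals the number of Jordan blocks for λ):
  λ = 1: algebraic multiplicity = 3, geometric multiplicity = 1

Determining the block sizes for each eigenvalue:
  λ = 1: one block (gm = 1), so the single block has size am = 3 → block sizes [3]

Assembling the blocks gives a Jordan form
J =
  [1, 1, 0]
  [0, 1, 1]
  [0, 0, 1]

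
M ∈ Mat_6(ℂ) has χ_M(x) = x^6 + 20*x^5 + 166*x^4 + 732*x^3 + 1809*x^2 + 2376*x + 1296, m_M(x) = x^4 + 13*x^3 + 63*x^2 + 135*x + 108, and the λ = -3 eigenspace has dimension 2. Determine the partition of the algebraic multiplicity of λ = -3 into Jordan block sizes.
Block sizes for λ = -3: [3, 1]

Step 1 — from the characteristic polynomial, algebraic multiplicity of λ = -3 is 4. From dim ker(M − (-3)·I) = 2, there are exactly 2 Jordan blocks for λ = -3.
Step 2 — from the minimal polynomial, the factor (x + 3)^3 tells us the largest block for λ = -3 has size 3.
Step 3 — with total size 4, 2 blocks, and largest block 3, the block sizes (in nonincreasing order) are [3, 1].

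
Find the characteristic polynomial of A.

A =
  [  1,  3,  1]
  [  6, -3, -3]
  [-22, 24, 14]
x^3 - 12*x^2 + 45*x - 54

Expanding det(x·I − A) (e.g. by cofactor expansion or by noting that A is similar to its Jordan form J, which has the same characteristic polynomial as A) gives
  χ_A(x) = x^3 - 12*x^2 + 45*x - 54
which factors as (x - 6)*(x - 3)^2. The eigenvalues (with algebraic multiplicities) are λ = 3 with multiplicity 2, λ = 6 with multiplicity 1.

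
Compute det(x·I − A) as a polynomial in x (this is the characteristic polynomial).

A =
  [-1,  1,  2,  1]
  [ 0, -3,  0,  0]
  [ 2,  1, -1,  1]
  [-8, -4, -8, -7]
x^4 + 12*x^3 + 54*x^2 + 108*x + 81

Expanding det(x·I − A) (e.g. by cofactor expansion or by noting that A is similar to its Jordan form J, which has the same characteristic polynomial as A) gives
  χ_A(x) = x^4 + 12*x^3 + 54*x^2 + 108*x + 81
which factors as (x + 3)^4. The eigenvalues (with algebraic multiplicities) are λ = -3 with multiplicity 4.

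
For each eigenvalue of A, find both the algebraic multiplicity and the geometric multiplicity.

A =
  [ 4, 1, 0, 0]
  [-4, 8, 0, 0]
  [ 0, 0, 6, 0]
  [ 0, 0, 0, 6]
λ = 6: alg = 4, geom = 3

Step 1 — factor the characteristic polynomial to read off the algebraic multiplicities:
  χ_A(x) = (x - 6)^4

Step 2 — compute geometric multiplicities via the rank-nullity identity g(λ) = n − rank(A − λI):
  rank(A − (6)·I) = 1, so dim ker(A − (6)·I) = n − 1 = 3

Summary:
  λ = 6: algebraic multiplicity = 4, geometric multiplicity = 3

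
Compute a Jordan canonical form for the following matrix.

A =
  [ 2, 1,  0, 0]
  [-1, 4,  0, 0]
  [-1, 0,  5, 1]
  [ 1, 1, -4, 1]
J_2(3) ⊕ J_2(3)

The characteristic polynomial is
  det(x·I − A) = x^4 - 12*x^3 + 54*x^2 - 108*x + 81 = (x - 3)^4

Eigenvalues and multiplicities (the geometric multiplicity of λ is n − rank(A − λI), which equals the number of Jordan blocks for λ):
  λ = 3: algebraic multiplicity = 4, geometric multiplicity = 2

Determining the block sizes for each eigenvalue:
  λ = 3: with am = 4 and gm = 2, the partition is not yet determined (e.g. several partitions of 4 into 2 parts exist). Let N = A − (3)·I. Computing rank(N^1) = 2, rank(N^2) = 0; the number of blocks of size ≥ j is rank(N^{j−1}) − rank(N^j), giving [2, 2]. So we have 2 block(s) of size 2 → block sizes [2, 2]

Assembling the blocks gives a Jordan form
J =
  [3, 1, 0, 0]
  [0, 3, 0, 0]
  [0, 0, 3, 1]
  [0, 0, 0, 3]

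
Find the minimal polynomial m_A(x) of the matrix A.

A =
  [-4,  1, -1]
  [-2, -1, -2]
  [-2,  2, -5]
x^2 + 7*x + 12

The characteristic polynomial is χ_A(x) = (x + 3)^2*(x + 4), so the eigenvalues are known. The minimal polynomial is
  m_A(x) = Π_λ (x − λ)^{k_λ}
where k_λ is the size of the *largest* Jordan block for λ (equivalently, the smallest k with (A − λI)^k v = 0 for every generalised eigenvector v of λ).

  λ = -4: largest Jordan block has size 1, contributing (x + 4)
  λ = -3: largest Jordan block has size 1, contributing (x + 3)

So m_A(x) = (x + 3)*(x + 4) = x^2 + 7*x + 12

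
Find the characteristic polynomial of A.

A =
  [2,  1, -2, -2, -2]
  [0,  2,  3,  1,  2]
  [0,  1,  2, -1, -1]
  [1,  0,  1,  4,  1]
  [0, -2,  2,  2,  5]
x^5 - 15*x^4 + 90*x^3 - 270*x^2 + 405*x - 243

Expanding det(x·I − A) (e.g. by cofactor expansion or by noting that A is similar to its Jordan form J, which has the same characteristic polynomial as A) gives
  χ_A(x) = x^5 - 15*x^4 + 90*x^3 - 270*x^2 + 405*x - 243
which factors as (x - 3)^5. The eigenvalues (with algebraic multiplicities) are λ = 3 with multiplicity 5.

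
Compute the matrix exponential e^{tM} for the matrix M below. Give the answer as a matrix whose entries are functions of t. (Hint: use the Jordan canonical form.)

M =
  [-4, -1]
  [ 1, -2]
e^{tM} =
  [-t*exp(-3*t) + exp(-3*t), -t*exp(-3*t)]
  [t*exp(-3*t), t*exp(-3*t) + exp(-3*t)]

Strategy: write M = P · J · P⁻¹ where J is a Jordan canonical form, so e^{tM} = P · e^{tJ} · P⁻¹, and e^{tJ} can be computed block-by-block.

M has Jordan form
J =
  [-3,  1]
  [ 0, -3]
(up to reordering of blocks).

Per-block formulas:
  For a 2×2 Jordan block J_2(-3): exp(t · J_2(-3)) = e^(-3t)·(I + t·N), where N is the 2×2 nilpotent shift.

After assembling e^{tJ} and conjugating by P, we get:

e^{tM} =
  [-t*exp(-3*t) + exp(-3*t), -t*exp(-3*t)]
  [t*exp(-3*t), t*exp(-3*t) + exp(-3*t)]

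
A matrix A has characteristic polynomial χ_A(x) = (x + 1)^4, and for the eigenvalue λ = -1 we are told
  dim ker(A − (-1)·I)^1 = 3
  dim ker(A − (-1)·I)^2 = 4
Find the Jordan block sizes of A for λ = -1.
Block sizes for λ = -1: [2, 1, 1]

From the dimensions of kernels of powers, the number of Jordan blocks of size at least j is d_j − d_{j−1} where d_j = dim ker(N^j) (with d_0 = 0). Computing the differences gives [3, 1].
The number of blocks of size exactly k is (#blocks of size ≥ k) − (#blocks of size ≥ k + 1), so the partition is: 2 block(s) of size 1, 1 block(s) of size 2.
In nonincreasing order the block sizes are [2, 1, 1].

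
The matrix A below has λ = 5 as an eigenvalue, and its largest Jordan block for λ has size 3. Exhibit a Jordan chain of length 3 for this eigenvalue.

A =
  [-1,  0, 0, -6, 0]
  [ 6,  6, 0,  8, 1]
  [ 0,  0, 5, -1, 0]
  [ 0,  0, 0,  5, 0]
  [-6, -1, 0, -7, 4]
A Jordan chain for λ = 5 of length 3:
v_1 = (0, -1, 0, 0, 1)ᵀ
v_2 = (0, -2, 1, 0, 1)ᵀ
v_3 = (1, 0, 0, -1, 0)ᵀ

Let N = A − (5)·I. We want v_3 with N^3 v_3 = 0 but N^2 v_3 ≠ 0; then v_{j-1} := N · v_j for j = 3, …, 2.

Pick v_3 = (1, 0, 0, -1, 0)ᵀ.
Then v_2 = N · v_3 = (0, -2, 1, 0, 1)ᵀ.
Then v_1 = N · v_2 = (0, -1, 0, 0, 1)ᵀ.

Sanity check: (A − (5)·I) v_1 = (0, 0, 0, 0, 0)ᵀ = 0. ✓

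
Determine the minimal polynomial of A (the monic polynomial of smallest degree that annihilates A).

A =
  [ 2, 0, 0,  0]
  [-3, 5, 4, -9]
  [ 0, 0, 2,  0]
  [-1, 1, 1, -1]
x^3 - 6*x^2 + 12*x - 8

The characteristic polynomial is χ_A(x) = (x - 2)^4, so the eigenvalues are known. The minimal polynomial is
  m_A(x) = Π_λ (x − λ)^{k_λ}
where k_λ is the size of the *largest* Jordan block for λ (equivalently, the smallest k with (A − λI)^k v = 0 for every generalised eigenvector v of λ).

  λ = 2: largest Jordan block has size 3, contributing (x − 2)^3

So m_A(x) = (x - 2)^3 = x^3 - 6*x^2 + 12*x - 8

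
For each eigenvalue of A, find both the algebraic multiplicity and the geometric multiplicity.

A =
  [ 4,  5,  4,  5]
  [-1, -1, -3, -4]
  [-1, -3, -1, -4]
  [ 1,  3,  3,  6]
λ = 2: alg = 4, geom = 2

Step 1 — factor the characteristic polynomial to read off the algebraic multiplicities:
  χ_A(x) = (x - 2)^4

Step 2 — compute geometric multiplicities via the rank-nullity identity g(λ) = n − rank(A − λI):
  rank(A − (2)·I) = 2, so dim ker(A − (2)·I) = n − 2 = 2

Summary:
  λ = 2: algebraic multiplicity = 4, geometric multiplicity = 2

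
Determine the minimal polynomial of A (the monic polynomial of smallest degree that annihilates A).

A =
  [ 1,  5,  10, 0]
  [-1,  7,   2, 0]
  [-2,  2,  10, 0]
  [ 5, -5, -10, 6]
x^2 - 12*x + 36

The characteristic polynomial is χ_A(x) = (x - 6)^4, so the eigenvalues are known. The minimal polynomial is
  m_A(x) = Π_λ (x − λ)^{k_λ}
where k_λ is the size of the *largest* Jordan block for λ (equivalently, the smallest k with (A − λI)^k v = 0 for every generalised eigenvector v of λ).

  λ = 6: largest Jordan block has size 2, contributing (x − 6)^2

So m_A(x) = (x - 6)^2 = x^2 - 12*x + 36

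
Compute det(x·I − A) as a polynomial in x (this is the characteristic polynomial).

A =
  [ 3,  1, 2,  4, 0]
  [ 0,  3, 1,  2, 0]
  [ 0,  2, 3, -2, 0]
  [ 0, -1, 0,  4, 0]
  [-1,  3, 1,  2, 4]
x^5 - 17*x^4 + 115*x^3 - 387*x^2 + 648*x - 432

Expanding det(x·I − A) (e.g. by cofactor expansion or by noting that A is similar to its Jordan form J, which has the same characteristic polynomial as A) gives
  χ_A(x) = x^5 - 17*x^4 + 115*x^3 - 387*x^2 + 648*x - 432
which factors as (x - 4)^2*(x - 3)^3. The eigenvalues (with algebraic multiplicities) are λ = 3 with multiplicity 3, λ = 4 with multiplicity 2.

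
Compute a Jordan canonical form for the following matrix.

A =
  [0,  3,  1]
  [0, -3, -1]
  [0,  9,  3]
J_2(0) ⊕ J_1(0)

The characteristic polynomial is
  det(x·I − A) = x^3

Eigenvalues and multiplicities (the geometric multiplicity of λ is n − rank(A − λI), which equals the number of Jordan blocks for λ):
  λ = 0: algebraic multiplicity = 3, geometric multiplicity = 2

Determining the block sizes for each eigenvalue:
  λ = 0: 2 blocks summing to 3 forces exactly one block of size 2 and the rest size 1 → block sizes [2, 1]

Assembling the blocks gives a Jordan form
J =
  [0, 1, 0]
  [0, 0, 0]
  [0, 0, 0]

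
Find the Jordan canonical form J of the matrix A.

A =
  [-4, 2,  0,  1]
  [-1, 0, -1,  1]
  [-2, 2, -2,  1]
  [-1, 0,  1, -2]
J_3(-2) ⊕ J_1(-2)

The characteristic polynomial is
  det(x·I − A) = x^4 + 8*x^3 + 24*x^2 + 32*x + 16 = (x + 2)^4

Eigenvalues and multiplicities (the geometric multiplicity of λ is n − rank(A − λI), which equals the number of Jordan blocks for λ):
  λ = -2: algebraic multiplicity = 4, geometric multiplicity = 2

Determining the block sizes for each eigenvalue:
  λ = -2: with am = 4 and gm = 2, the partition is not yet determined (e.g. several partitions of 4 into 2 parts exist). Let N = A − (-2)·I. Computing rank(N^1) = 2, rank(N^2) = 1, rank(N^3) = 0; the number of blocks of size ≥ j is rank(N^{j−1}) − rank(N^j), giving [2, 1, 1]. So we have 1 block(s) of size 3, 1 block(s) of size 1 → block sizes [3, 1]

Assembling the blocks gives a Jordan form
J =
  [-2,  1,  0,  0]
  [ 0, -2,  1,  0]
  [ 0,  0, -2,  0]
  [ 0,  0,  0, -2]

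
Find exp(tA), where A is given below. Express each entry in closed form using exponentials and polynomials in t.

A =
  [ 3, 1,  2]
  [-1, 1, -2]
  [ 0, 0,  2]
e^{tA} =
  [t*exp(2*t) + exp(2*t), t*exp(2*t), 2*t*exp(2*t)]
  [-t*exp(2*t), -t*exp(2*t) + exp(2*t), -2*t*exp(2*t)]
  [0, 0, exp(2*t)]

Strategy: write A = P · J · P⁻¹ where J is a Jordan canonical form, so e^{tA} = P · e^{tJ} · P⁻¹, and e^{tJ} can be computed block-by-block.

A has Jordan form
J =
  [2, 1, 0]
  [0, 2, 0]
  [0, 0, 2]
(up to reordering of blocks).

Per-block formulas:
  For a 2×2 Jordan block J_2(2): exp(t · J_2(2)) = e^(2t)·(I + t·N), where N is the 2×2 nilpotent shift.
  For a 1×1 block at λ = 2: exp(t · [2]) = [e^(2t)].

After assembling e^{tJ} and conjugating by P, we get:

e^{tA} =
  [t*exp(2*t) + exp(2*t), t*exp(2*t), 2*t*exp(2*t)]
  [-t*exp(2*t), -t*exp(2*t) + exp(2*t), -2*t*exp(2*t)]
  [0, 0, exp(2*t)]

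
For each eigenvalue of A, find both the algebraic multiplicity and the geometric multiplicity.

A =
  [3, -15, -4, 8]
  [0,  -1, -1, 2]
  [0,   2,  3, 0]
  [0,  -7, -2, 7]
λ = 3: alg = 4, geom = 2

Step 1 — factor the characteristic polynomial to read off the algebraic multiplicities:
  χ_A(x) = (x - 3)^4

Step 2 — compute geometric multiplicities via the rank-nullity identity g(λ) = n − rank(A − λI):
  rank(A − (3)·I) = 2, so dim ker(A − (3)·I) = n − 2 = 2

Summary:
  λ = 3: algebraic multiplicity = 4, geometric multiplicity = 2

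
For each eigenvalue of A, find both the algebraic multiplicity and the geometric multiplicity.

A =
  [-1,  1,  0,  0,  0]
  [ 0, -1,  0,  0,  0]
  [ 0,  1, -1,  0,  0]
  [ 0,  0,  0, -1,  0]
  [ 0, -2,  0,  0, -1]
λ = -1: alg = 5, geom = 4

Step 1 — factor the characteristic polynomial to read off the algebraic multiplicities:
  χ_A(x) = (x + 1)^5

Step 2 — compute geometric multiplicities via the rank-nullity identity g(λ) = n − rank(A − λI):
  rank(A − (-1)·I) = 1, so dim ker(A − (-1)·I) = n − 1 = 4

Summary:
  λ = -1: algebraic multiplicity = 5, geometric multiplicity = 4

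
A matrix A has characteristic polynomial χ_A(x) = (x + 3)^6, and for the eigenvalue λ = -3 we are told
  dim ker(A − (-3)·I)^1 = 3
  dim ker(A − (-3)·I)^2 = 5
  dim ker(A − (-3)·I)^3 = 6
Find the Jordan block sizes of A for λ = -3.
Block sizes for λ = -3: [3, 2, 1]

From the dimensions of kernels of powers, the number of Jordan blocks of size at least j is d_j − d_{j−1} where d_j = dim ker(N^j) (with d_0 = 0). Computing the differences gives [3, 2, 1].
The number of blocks of size exactly k is (#blocks of size ≥ k) − (#blocks of size ≥ k + 1), so the partition is: 1 block(s) of size 1, 1 block(s) of size 2, 1 block(s) of size 3.
In nonincreasing order the block sizes are [3, 2, 1].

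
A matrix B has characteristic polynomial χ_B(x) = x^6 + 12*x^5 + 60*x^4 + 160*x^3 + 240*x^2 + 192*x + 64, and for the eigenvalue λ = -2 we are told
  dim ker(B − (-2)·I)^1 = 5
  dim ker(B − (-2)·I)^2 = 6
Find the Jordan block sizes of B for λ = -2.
Block sizes for λ = -2: [2, 1, 1, 1, 1]

From the dimensions of kernels of powers, the number of Jordan blocks of size at least j is d_j − d_{j−1} where d_j = dim ker(N^j) (with d_0 = 0). Computing the differences gives [5, 1].
The number of blocks of size exactly k is (#blocks of size ≥ k) − (#blocks of size ≥ k + 1), so the partition is: 4 block(s) of size 1, 1 block(s) of size 2.
In nonincreasing order the block sizes are [2, 1, 1, 1, 1].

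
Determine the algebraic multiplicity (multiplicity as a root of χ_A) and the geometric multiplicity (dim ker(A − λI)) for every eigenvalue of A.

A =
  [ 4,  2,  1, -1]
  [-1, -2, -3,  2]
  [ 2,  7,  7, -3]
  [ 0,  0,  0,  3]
λ = 3: alg = 4, geom = 2

Step 1 — factor the characteristic polynomial to read off the algebraic multiplicities:
  χ_A(x) = (x - 3)^4

Step 2 — compute geometric multiplicities via the rank-nullity identity g(λ) = n − rank(A − λI):
  rank(A − (3)·I) = 2, so dim ker(A − (3)·I) = n − 2 = 2

Summary:
  λ = 3: algebraic multiplicity = 4, geometric multiplicity = 2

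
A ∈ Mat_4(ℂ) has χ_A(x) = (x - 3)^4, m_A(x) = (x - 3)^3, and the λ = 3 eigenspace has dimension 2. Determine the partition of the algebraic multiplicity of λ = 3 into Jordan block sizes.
Block sizes for λ = 3: [3, 1]

Step 1 — from the characteristic polynomial, algebraic multiplicity of λ = 3 is 4. From dim ker(A − (3)·I) = 2, there are exactly 2 Jordan blocks for λ = 3.
Step 2 — from the minimal polynomial, the factor (x − 3)^3 tells us the largest block for λ = 3 has size 3.
Step 3 — with total size 4, 2 blocks, and largest block 3, the block sizes (in nonincreasing order) are [3, 1].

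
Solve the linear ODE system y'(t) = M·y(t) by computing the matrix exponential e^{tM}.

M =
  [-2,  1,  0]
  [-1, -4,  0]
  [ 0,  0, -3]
e^{tM} =
  [t*exp(-3*t) + exp(-3*t), t*exp(-3*t), 0]
  [-t*exp(-3*t), -t*exp(-3*t) + exp(-3*t), 0]
  [0, 0, exp(-3*t)]

Strategy: write M = P · J · P⁻¹ where J is a Jordan canonical form, so e^{tM} = P · e^{tJ} · P⁻¹, and e^{tJ} can be computed block-by-block.

M has Jordan form
J =
  [-3,  1,  0]
  [ 0, -3,  0]
  [ 0,  0, -3]
(up to reordering of blocks).

Per-block formulas:
  For a 1×1 block at λ = -3: exp(t · [-3]) = [e^(-3t)].
  For a 2×2 Jordan block J_2(-3): exp(t · J_2(-3)) = e^(-3t)·(I + t·N), where N is the 2×2 nilpotent shift.

After assembling e^{tJ} and conjugating by P, we get:

e^{tM} =
  [t*exp(-3*t) + exp(-3*t), t*exp(-3*t), 0]
  [-t*exp(-3*t), -t*exp(-3*t) + exp(-3*t), 0]
  [0, 0, exp(-3*t)]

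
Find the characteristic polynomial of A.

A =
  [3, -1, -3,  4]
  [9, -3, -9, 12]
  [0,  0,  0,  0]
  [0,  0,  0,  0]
x^4

Expanding det(x·I − A) (e.g. by cofactor expansion or by noting that A is similar to its Jordan form J, which has the same characteristic polynomial as A) gives
  χ_A(x) = x^4
which factors as x^4. The eigenvalues (with algebraic multiplicities) are λ = 0 with multiplicity 4.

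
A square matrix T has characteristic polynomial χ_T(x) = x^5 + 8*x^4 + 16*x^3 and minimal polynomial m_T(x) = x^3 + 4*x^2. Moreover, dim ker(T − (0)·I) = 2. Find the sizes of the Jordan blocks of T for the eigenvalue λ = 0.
Block sizes for λ = 0: [2, 1]

Step 1 — from the characteristic polynomial, algebraic multiplicity of λ = 0 is 3. From dim ker(T − (0)·I) = 2, there are exactly 2 Jordan blocks for λ = 0.
Step 2 — from the minimal polynomial, the factor (x − 0)^2 tells us the largest block for λ = 0 has size 2.
Step 3 — with total size 3, 2 blocks, and largest block 2, the block sizes (in nonincreasing order) are [2, 1].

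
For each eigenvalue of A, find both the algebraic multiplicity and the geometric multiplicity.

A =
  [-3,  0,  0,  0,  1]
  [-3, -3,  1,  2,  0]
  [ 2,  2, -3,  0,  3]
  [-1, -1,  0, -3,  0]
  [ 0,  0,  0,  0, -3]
λ = -3: alg = 5, geom = 2

Step 1 — factor the characteristic polynomial to read off the algebraic multiplicities:
  χ_A(x) = (x + 3)^5

Step 2 — compute geometric multiplicities via the rank-nullity identity g(λ) = n − rank(A − λI):
  rank(A − (-3)·I) = 3, so dim ker(A − (-3)·I) = n − 3 = 2

Summary:
  λ = -3: algebraic multiplicity = 5, geometric multiplicity = 2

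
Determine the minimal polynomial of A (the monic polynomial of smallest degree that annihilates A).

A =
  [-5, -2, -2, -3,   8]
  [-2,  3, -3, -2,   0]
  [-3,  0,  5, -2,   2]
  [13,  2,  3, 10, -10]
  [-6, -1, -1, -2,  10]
x^5 - 23*x^4 + 204*x^3 - 864*x^2 + 1728*x - 1296

The characteristic polynomial is χ_A(x) = (x - 6)^3*(x - 3)*(x - 2), so the eigenvalues are known. The minimal polynomial is
  m_A(x) = Π_λ (x − λ)^{k_λ}
where k_λ is the size of the *largest* Jordan block for λ (equivalently, the smallest k with (A − λI)^k v = 0 for every generalised eigenvector v of λ).

  λ = 2: largest Jordan block has size 1, contributing (x − 2)
  λ = 3: largest Jordan block has size 1, contributing (x − 3)
  λ = 6: largest Jordan block has size 3, contributing (x − 6)^3

So m_A(x) = (x - 6)^3*(x - 3)*(x - 2) = x^5 - 23*x^4 + 204*x^3 - 864*x^2 + 1728*x - 1296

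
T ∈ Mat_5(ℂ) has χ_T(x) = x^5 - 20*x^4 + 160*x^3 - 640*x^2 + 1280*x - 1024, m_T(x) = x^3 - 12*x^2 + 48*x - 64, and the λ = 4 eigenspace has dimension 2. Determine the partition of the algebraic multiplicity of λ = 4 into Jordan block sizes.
Block sizes for λ = 4: [3, 2]

Step 1 — from the characteristic polynomial, algebraic multiplicity of λ = 4 is 5. From dim ker(T − (4)·I) = 2, there are exactly 2 Jordan blocks for λ = 4.
Step 2 — from the minimal polynomial, the factor (x − 4)^3 tells us the largest block for λ = 4 has size 3.
Step 3 — with total size 5, 2 blocks, and largest block 3, the block sizes (in nonincreasing order) are [3, 2].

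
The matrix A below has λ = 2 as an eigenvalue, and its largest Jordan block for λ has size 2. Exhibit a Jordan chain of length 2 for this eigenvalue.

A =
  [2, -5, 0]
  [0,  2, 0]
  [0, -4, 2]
A Jordan chain for λ = 2 of length 2:
v_1 = (-5, 0, -4)ᵀ
v_2 = (0, 1, 0)ᵀ

Let N = A − (2)·I. We want v_2 with N^2 v_2 = 0 but N^1 v_2 ≠ 0; then v_{j-1} := N · v_j for j = 2, …, 2.

Pick v_2 = (0, 1, 0)ᵀ.
Then v_1 = N · v_2 = (-5, 0, -4)ᵀ.

Sanity check: (A − (2)·I) v_1 = (0, 0, 0)ᵀ = 0. ✓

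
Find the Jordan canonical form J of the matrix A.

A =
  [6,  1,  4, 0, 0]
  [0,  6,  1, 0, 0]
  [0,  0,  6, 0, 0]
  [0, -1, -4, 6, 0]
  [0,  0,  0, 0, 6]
J_3(6) ⊕ J_1(6) ⊕ J_1(6)

The characteristic polynomial is
  det(x·I − A) = x^5 - 30*x^4 + 360*x^3 - 2160*x^2 + 6480*x - 7776 = (x - 6)^5

Eigenvalues and multiplicities (the geometric multiplicity of λ is n − rank(A − λI), which equals the number of Jordan blocks for λ):
  λ = 6: algebraic multiplicity = 5, geometric multiplicity = 3

Determining the block sizes for each eigenvalue:
  λ = 6: with am = 5 and gm = 3, the partition is not yet determined (e.g. several partitions of 5 into 3 parts exist). Let N = A − (6)·I. Computing rank(N^1) = 2, rank(N^2) = 1, rank(N^3) = 0; the number of blocks of size ≥ j is rank(N^{j−1}) − rank(N^j), giving [3, 1, 1]. So we have 1 block(s) of size 3, 2 block(s) of size 1 → block sizes [3, 1, 1]

Assembling the blocks gives a Jordan form
J =
  [6, 1, 0, 0, 0]
  [0, 6, 1, 0, 0]
  [0, 0, 6, 0, 0]
  [0, 0, 0, 6, 0]
  [0, 0, 0, 0, 6]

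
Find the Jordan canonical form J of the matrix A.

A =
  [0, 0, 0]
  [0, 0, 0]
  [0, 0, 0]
J_1(0) ⊕ J_1(0) ⊕ J_1(0)

The characteristic polynomial is
  det(x·I − A) = x^3

Eigenvalues and multiplicities (the geometric multiplicity of λ is n − rank(A − λI), which equals the number of Jordan blocks for λ):
  λ = 0: algebraic multiplicity = 3, geometric multiplicity = 3

Determining the block sizes for each eigenvalue:
  λ = 0: gm = am = 3, so every block has size 1 → block sizes [1, 1, 1]

Assembling the blocks gives a Jordan form
J =
  [0, 0, 0]
  [0, 0, 0]
  [0, 0, 0]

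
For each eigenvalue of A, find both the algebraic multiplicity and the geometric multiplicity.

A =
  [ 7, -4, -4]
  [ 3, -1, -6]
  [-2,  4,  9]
λ = 5: alg = 3, geom = 2

Step 1 — factor the characteristic polynomial to read off the algebraic multiplicities:
  χ_A(x) = (x - 5)^3

Step 2 — compute geometric multiplicities via the rank-nullity identity g(λ) = n − rank(A − λI):
  rank(A − (5)·I) = 1, so dim ker(A − (5)·I) = n − 1 = 2

Summary:
  λ = 5: algebraic multiplicity = 3, geometric multiplicity = 2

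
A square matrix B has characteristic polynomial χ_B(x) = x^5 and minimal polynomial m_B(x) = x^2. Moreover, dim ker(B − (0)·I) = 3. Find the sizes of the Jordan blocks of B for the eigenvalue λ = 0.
Block sizes for λ = 0: [2, 2, 1]

Step 1 — from the characteristic polynomial, algebraic multiplicity of λ = 0 is 5. From dim ker(B − (0)·I) = 3, there are exactly 3 Jordan blocks for λ = 0.
Step 2 — from the minimal polynomial, the factor (x − 0)^2 tells us the largest block for λ = 0 has size 2.
Step 3 — with total size 5, 3 blocks, and largest block 2, the block sizes (in nonincreasing order) are [2, 2, 1].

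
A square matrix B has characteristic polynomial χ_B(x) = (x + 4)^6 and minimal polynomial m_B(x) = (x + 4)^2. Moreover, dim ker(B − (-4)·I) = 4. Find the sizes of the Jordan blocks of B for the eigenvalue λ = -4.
Block sizes for λ = -4: [2, 2, 1, 1]

Step 1 — from the characteristic polynomial, algebraic multiplicity of λ = -4 is 6. From dim ker(B − (-4)·I) = 4, there are exactly 4 Jordan blocks for λ = -4.
Step 2 — from the minimal polynomial, the factor (x + 4)^2 tells us the largest block for λ = -4 has size 2.
Step 3 — with total size 6, 4 blocks, and largest block 2, the block sizes (in nonincreasing order) are [2, 2, 1, 1].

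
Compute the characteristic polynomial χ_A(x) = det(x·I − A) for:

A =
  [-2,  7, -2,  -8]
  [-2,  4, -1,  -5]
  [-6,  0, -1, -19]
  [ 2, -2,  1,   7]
x^4 - 8*x^3 + 24*x^2 - 32*x + 16

Expanding det(x·I − A) (e.g. by cofactor expansion or by noting that A is similar to its Jordan form J, which has the same characteristic polynomial as A) gives
  χ_A(x) = x^4 - 8*x^3 + 24*x^2 - 32*x + 16
which factors as (x - 2)^4. The eigenvalues (with algebraic multiplicities) are λ = 2 with multiplicity 4.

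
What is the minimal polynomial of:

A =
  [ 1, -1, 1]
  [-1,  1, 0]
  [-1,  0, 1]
x^3 - 3*x^2 + 3*x - 1

The characteristic polynomial is χ_A(x) = (x - 1)^3, so the eigenvalues are known. The minimal polynomial is
  m_A(x) = Π_λ (x − λ)^{k_λ}
where k_λ is the size of the *largest* Jordan block for λ (equivalently, the smallest k with (A − λI)^k v = 0 for every generalised eigenvector v of λ).

  λ = 1: largest Jordan block has size 3, contributing (x − 1)^3

So m_A(x) = (x - 1)^3 = x^3 - 3*x^2 + 3*x - 1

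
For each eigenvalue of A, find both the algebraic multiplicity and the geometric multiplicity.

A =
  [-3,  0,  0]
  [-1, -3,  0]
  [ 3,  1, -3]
λ = -3: alg = 3, geom = 1

Step 1 — factor the characteristic polynomial to read off the algebraic multiplicities:
  χ_A(x) = (x + 3)^3

Step 2 — compute geometric multiplicities via the rank-nullity identity g(λ) = n − rank(A − λI):
  rank(A − (-3)·I) = 2, so dim ker(A − (-3)·I) = n − 2 = 1

Summary:
  λ = -3: algebraic multiplicity = 3, geometric multiplicity = 1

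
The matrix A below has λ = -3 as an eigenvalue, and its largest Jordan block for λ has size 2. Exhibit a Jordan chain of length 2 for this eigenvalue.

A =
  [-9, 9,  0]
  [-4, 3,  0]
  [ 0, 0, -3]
A Jordan chain for λ = -3 of length 2:
v_1 = (-6, -4, 0)ᵀ
v_2 = (1, 0, 0)ᵀ

Let N = A − (-3)·I. We want v_2 with N^2 v_2 = 0 but N^1 v_2 ≠ 0; then v_{j-1} := N · v_j for j = 2, …, 2.

Pick v_2 = (1, 0, 0)ᵀ.
Then v_1 = N · v_2 = (-6, -4, 0)ᵀ.

Sanity check: (A − (-3)·I) v_1 = (0, 0, 0)ᵀ = 0. ✓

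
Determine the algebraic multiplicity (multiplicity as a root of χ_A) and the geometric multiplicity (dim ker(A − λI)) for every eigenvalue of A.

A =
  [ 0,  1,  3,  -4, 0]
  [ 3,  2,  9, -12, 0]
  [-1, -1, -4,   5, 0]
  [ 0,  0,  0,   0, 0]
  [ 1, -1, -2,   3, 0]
λ = -1: alg = 2, geom = 2; λ = 0: alg = 3, geom = 2

Step 1 — factor the characteristic polynomial to read off the algebraic multiplicities:
  χ_A(x) = x^3*(x + 1)^2

Step 2 — compute geometric multiplicities via the rank-nullity identity g(λ) = n − rank(A − λI):
  rank(A − (-1)·I) = 3, so dim ker(A − (-1)·I) = n − 3 = 2
  rank(A − (0)·I) = 3, so dim ker(A − (0)·I) = n − 3 = 2

Summary:
  λ = -1: algebraic multiplicity = 2, geometric multiplicity = 2
  λ = 0: algebraic multiplicity = 3, geometric multiplicity = 2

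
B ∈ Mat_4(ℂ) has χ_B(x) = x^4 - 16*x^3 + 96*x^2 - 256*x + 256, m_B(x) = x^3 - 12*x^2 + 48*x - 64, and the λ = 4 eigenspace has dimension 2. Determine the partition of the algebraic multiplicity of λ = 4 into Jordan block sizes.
Block sizes for λ = 4: [3, 1]

Step 1 — from the characteristic polynomial, algebraic multiplicity of λ = 4 is 4. From dim ker(B − (4)·I) = 2, there are exactly 2 Jordan blocks for λ = 4.
Step 2 — from the minimal polynomial, the factor (x − 4)^3 tells us the largest block for λ = 4 has size 3.
Step 3 — with total size 4, 2 blocks, and largest block 3, the block sizes (in nonincreasing order) are [3, 1].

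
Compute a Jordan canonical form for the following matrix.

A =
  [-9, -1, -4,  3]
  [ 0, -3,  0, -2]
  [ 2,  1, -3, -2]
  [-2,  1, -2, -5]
J_3(-5) ⊕ J_1(-5)

The characteristic polynomial is
  det(x·I − A) = x^4 + 20*x^3 + 150*x^2 + 500*x + 625 = (x + 5)^4

Eigenvalues and multiplicities (the geometric multiplicity of λ is n − rank(A − λI), which equals the number of Jordan blocks for λ):
  λ = -5: algebraic multiplicity = 4, geometric multiplicity = 2

Determining the block sizes for each eigenvalue:
  λ = -5: with am = 4 and gm = 2, the partition is not yet determined (e.g. several partitions of 4 into 2 parts exist). Let N = A − (-5)·I. Computing rank(N^1) = 2, rank(N^2) = 1, rank(N^3) = 0; the number of blocks of size ≥ j is rank(N^{j−1}) − rank(N^j), giving [2, 1, 1]. So we have 1 block(s) of size 3, 1 block(s) of size 1 → block sizes [3, 1]

Assembling the blocks gives a Jordan form
J =
  [-5,  1,  0,  0]
  [ 0, -5,  1,  0]
  [ 0,  0, -5,  0]
  [ 0,  0,  0, -5]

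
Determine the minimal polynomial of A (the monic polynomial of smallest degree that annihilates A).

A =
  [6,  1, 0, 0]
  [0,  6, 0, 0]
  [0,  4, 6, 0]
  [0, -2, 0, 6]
x^2 - 12*x + 36

The characteristic polynomial is χ_A(x) = (x - 6)^4, so the eigenvalues are known. The minimal polynomial is
  m_A(x) = Π_λ (x − λ)^{k_λ}
where k_λ is the size of the *largest* Jordan block for λ (equivalently, the smallest k with (A − λI)^k v = 0 for every generalised eigenvector v of λ).

  λ = 6: largest Jordan block has size 2, contributing (x − 6)^2

So m_A(x) = (x - 6)^2 = x^2 - 12*x + 36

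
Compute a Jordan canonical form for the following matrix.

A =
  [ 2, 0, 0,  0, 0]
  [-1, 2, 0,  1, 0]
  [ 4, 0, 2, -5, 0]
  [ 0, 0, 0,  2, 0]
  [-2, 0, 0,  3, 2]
J_2(2) ⊕ J_2(2) ⊕ J_1(2)

The characteristic polynomial is
  det(x·I − A) = x^5 - 10*x^4 + 40*x^3 - 80*x^2 + 80*x - 32 = (x - 2)^5

Eigenvalues and multiplicities (the geometric multiplicity of λ is n − rank(A − λI), which equals the number of Jordan blocks for λ):
  λ = 2: algebraic multiplicity = 5, geometric multiplicity = 3

Determining the block sizes for each eigenvalue:
  λ = 2: with am = 5 and gm = 3, the partition is not yet determined (e.g. several partitions of 5 into 3 parts exist). Let N = A − (2)·I. Computing rank(N^1) = 2, rank(N^2) = 0; the number of blocks of size ≥ j is rank(N^{j−1}) − rank(N^j), giving [3, 2]. So we have 2 block(s) of size 2, 1 block(s) of size 1 → block sizes [2, 2, 1]

Assembling the blocks gives a Jordan form
J =
  [2, 1, 0, 0, 0]
  [0, 2, 0, 0, 0]
  [0, 0, 2, 1, 0]
  [0, 0, 0, 2, 0]
  [0, 0, 0, 0, 2]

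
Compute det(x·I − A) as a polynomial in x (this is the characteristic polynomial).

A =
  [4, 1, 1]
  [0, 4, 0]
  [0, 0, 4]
x^3 - 12*x^2 + 48*x - 64

Expanding det(x·I − A) (e.g. by cofactor expansion or by noting that A is similar to its Jordan form J, which has the same characteristic polynomial as A) gives
  χ_A(x) = x^3 - 12*x^2 + 48*x - 64
which factors as (x - 4)^3. The eigenvalues (with algebraic multiplicities) are λ = 4 with multiplicity 3.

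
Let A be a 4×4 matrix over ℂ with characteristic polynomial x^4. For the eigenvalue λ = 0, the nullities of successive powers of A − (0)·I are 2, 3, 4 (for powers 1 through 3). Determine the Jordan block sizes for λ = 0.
Block sizes for λ = 0: [3, 1]

From the dimensions of kernels of powers, the number of Jordan blocks of size at least j is d_j − d_{j−1} where d_j = dim ker(N^j) (with d_0 = 0). Computing the differences gives [2, 1, 1].
The number of blocks of size exactly k is (#blocks of size ≥ k) − (#blocks of size ≥ k + 1), so the partition is: 1 block(s) of size 1, 1 block(s) of size 3.
In nonincreasing order the block sizes are [3, 1].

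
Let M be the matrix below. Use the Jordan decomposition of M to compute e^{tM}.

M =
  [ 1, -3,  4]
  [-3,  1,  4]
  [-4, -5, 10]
e^{tM} =
  [t^2*exp(4*t) - 3*t*exp(4*t) + exp(4*t), -t^2*exp(4*t) - 3*t*exp(4*t), 4*t*exp(4*t)]
  [t^2*exp(4*t) - 3*t*exp(4*t), -t^2*exp(4*t) - 3*t*exp(4*t) + exp(4*t), 4*t*exp(4*t)]
  [3*t^2*exp(4*t)/2 - 4*t*exp(4*t), -3*t^2*exp(4*t)/2 - 5*t*exp(4*t), 6*t*exp(4*t) + exp(4*t)]

Strategy: write M = P · J · P⁻¹ where J is a Jordan canonical form, so e^{tM} = P · e^{tJ} · P⁻¹, and e^{tJ} can be computed block-by-block.

M has Jordan form
J =
  [4, 1, 0]
  [0, 4, 1]
  [0, 0, 4]
(up to reordering of blocks).

Per-block formulas:
  For a 3×3 Jordan block J_3(4): exp(t · J_3(4)) = e^(4t)·(I + t·N + (t^2/2)·N^2), where N is the 3×3 nilpotent shift.

After assembling e^{tJ} and conjugating by P, we get:

e^{tM} =
  [t^2*exp(4*t) - 3*t*exp(4*t) + exp(4*t), -t^2*exp(4*t) - 3*t*exp(4*t), 4*t*exp(4*t)]
  [t^2*exp(4*t) - 3*t*exp(4*t), -t^2*exp(4*t) - 3*t*exp(4*t) + exp(4*t), 4*t*exp(4*t)]
  [3*t^2*exp(4*t)/2 - 4*t*exp(4*t), -3*t^2*exp(4*t)/2 - 5*t*exp(4*t), 6*t*exp(4*t) + exp(4*t)]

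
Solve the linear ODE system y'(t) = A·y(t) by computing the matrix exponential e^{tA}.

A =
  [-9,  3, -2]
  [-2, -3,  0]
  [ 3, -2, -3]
e^{tA} =
  [2*t^2*exp(-5*t) - 4*t*exp(-5*t) + exp(-5*t), -t^2*exp(-5*t) + 3*t*exp(-5*t), 2*t^2*exp(-5*t) - 2*t*exp(-5*t)]
  [2*t^2*exp(-5*t) - 2*t*exp(-5*t), -t^2*exp(-5*t) + 2*t*exp(-5*t) + exp(-5*t), 2*t^2*exp(-5*t)]
  [-t^2*exp(-5*t) + 3*t*exp(-5*t), t^2*exp(-5*t)/2 - 2*t*exp(-5*t), -t^2*exp(-5*t) + 2*t*exp(-5*t) + exp(-5*t)]

Strategy: write A = P · J · P⁻¹ where J is a Jordan canonical form, so e^{tA} = P · e^{tJ} · P⁻¹, and e^{tJ} can be computed block-by-block.

A has Jordan form
J =
  [-5,  1,  0]
  [ 0, -5,  1]
  [ 0,  0, -5]
(up to reordering of blocks).

Per-block formulas:
  For a 3×3 Jordan block J_3(-5): exp(t · J_3(-5)) = e^(-5t)·(I + t·N + (t^2/2)·N^2), where N is the 3×3 nilpotent shift.

After assembling e^{tJ} and conjugating by P, we get:

e^{tA} =
  [2*t^2*exp(-5*t) - 4*t*exp(-5*t) + exp(-5*t), -t^2*exp(-5*t) + 3*t*exp(-5*t), 2*t^2*exp(-5*t) - 2*t*exp(-5*t)]
  [2*t^2*exp(-5*t) - 2*t*exp(-5*t), -t^2*exp(-5*t) + 2*t*exp(-5*t) + exp(-5*t), 2*t^2*exp(-5*t)]
  [-t^2*exp(-5*t) + 3*t*exp(-5*t), t^2*exp(-5*t)/2 - 2*t*exp(-5*t), -t^2*exp(-5*t) + 2*t*exp(-5*t) + exp(-5*t)]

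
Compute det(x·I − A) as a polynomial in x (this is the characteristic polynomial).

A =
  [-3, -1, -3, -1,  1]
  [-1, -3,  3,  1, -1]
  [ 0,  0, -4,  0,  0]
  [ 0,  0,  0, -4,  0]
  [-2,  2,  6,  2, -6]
x^5 + 20*x^4 + 160*x^3 + 640*x^2 + 1280*x + 1024

Expanding det(x·I − A) (e.g. by cofactor expansion or by noting that A is similar to its Jordan form J, which has the same characteristic polynomial as A) gives
  χ_A(x) = x^5 + 20*x^4 + 160*x^3 + 640*x^2 + 1280*x + 1024
which factors as (x + 4)^5. The eigenvalues (with algebraic multiplicities) are λ = -4 with multiplicity 5.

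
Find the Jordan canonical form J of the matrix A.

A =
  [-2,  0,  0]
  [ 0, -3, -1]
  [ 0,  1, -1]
J_2(-2) ⊕ J_1(-2)

The characteristic polynomial is
  det(x·I − A) = x^3 + 6*x^2 + 12*x + 8 = (x + 2)^3

Eigenvalues and multiplicities (the geometric multiplicity of λ is n − rank(A − λI), which equals the number of Jordan blocks for λ):
  λ = -2: algebraic multiplicity = 3, geometric multiplicity = 2

Determining the block sizes for each eigenvalue:
  λ = -2: 2 blocks summing to 3 forces exactly one block of size 2 and the rest size 1 → block sizes [2, 1]

Assembling the blocks gives a Jordan form
J =
  [-2,  1,  0]
  [ 0, -2,  0]
  [ 0,  0, -2]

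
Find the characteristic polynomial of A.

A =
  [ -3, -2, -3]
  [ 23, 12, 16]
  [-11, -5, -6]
x^3 - 3*x^2 + 3*x - 1

Expanding det(x·I − A) (e.g. by cofactor expansion or by noting that A is similar to its Jordan form J, which has the same characteristic polynomial as A) gives
  χ_A(x) = x^3 - 3*x^2 + 3*x - 1
which factors as (x - 1)^3. The eigenvalues (with algebraic multiplicities) are λ = 1 with multiplicity 3.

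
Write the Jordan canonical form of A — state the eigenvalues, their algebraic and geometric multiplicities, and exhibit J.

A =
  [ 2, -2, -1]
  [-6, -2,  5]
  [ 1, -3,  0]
J_3(0)

The characteristic polynomial is
  det(x·I − A) = x^3

Eigenvalues and multiplicities (the geometric multiplicity of λ is n − rank(A − λI), which equals the number of Jordan blocks for λ):
  λ = 0: algebraic multiplicity = 3, geometric multiplicity = 1

Determining the block sizes for each eigenvalue:
  λ = 0: one block (gm = 1), so the single block has size am = 3 → block sizes [3]

Assembling the blocks gives a Jordan form
J =
  [0, 1, 0]
  [0, 0, 1]
  [0, 0, 0]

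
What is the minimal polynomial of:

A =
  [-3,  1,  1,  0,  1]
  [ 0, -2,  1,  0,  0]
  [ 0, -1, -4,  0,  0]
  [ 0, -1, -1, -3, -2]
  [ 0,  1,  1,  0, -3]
x^3 + 9*x^2 + 27*x + 27

The characteristic polynomial is χ_A(x) = (x + 3)^5, so the eigenvalues are known. The minimal polynomial is
  m_A(x) = Π_λ (x − λ)^{k_λ}
where k_λ is the size of the *largest* Jordan block for λ (equivalently, the smallest k with (A − λI)^k v = 0 for every generalised eigenvector v of λ).

  λ = -3: largest Jordan block has size 3, contributing (x + 3)^3

So m_A(x) = (x + 3)^3 = x^3 + 9*x^2 + 27*x + 27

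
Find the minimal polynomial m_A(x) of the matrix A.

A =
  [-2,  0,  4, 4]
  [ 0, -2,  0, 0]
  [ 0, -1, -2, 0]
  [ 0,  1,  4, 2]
x^3 + 2*x^2 - 4*x - 8

The characteristic polynomial is χ_A(x) = (x - 2)*(x + 2)^3, so the eigenvalues are known. The minimal polynomial is
  m_A(x) = Π_λ (x − λ)^{k_λ}
where k_λ is the size of the *largest* Jordan block for λ (equivalently, the smallest k with (A − λI)^k v = 0 for every generalised eigenvector v of λ).

  λ = -2: largest Jordan block has size 2, contributing (x + 2)^2
  λ = 2: largest Jordan block has size 1, contributing (x − 2)

So m_A(x) = (x - 2)*(x + 2)^2 = x^3 + 2*x^2 - 4*x - 8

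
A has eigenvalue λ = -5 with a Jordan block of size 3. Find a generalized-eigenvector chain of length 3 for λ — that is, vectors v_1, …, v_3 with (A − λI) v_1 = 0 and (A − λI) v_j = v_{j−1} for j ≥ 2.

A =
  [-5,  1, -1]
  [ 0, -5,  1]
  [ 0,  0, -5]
A Jordan chain for λ = -5 of length 3:
v_1 = (1, 0, 0)ᵀ
v_2 = (-1, 1, 0)ᵀ
v_3 = (0, 0, 1)ᵀ

Let N = A − (-5)·I. We want v_3 with N^3 v_3 = 0 but N^2 v_3 ≠ 0; then v_{j-1} := N · v_j for j = 3, …, 2.

Pick v_3 = (0, 0, 1)ᵀ.
Then v_2 = N · v_3 = (-1, 1, 0)ᵀ.
Then v_1 = N · v_2 = (1, 0, 0)ᵀ.

Sanity check: (A − (-5)·I) v_1 = (0, 0, 0)ᵀ = 0. ✓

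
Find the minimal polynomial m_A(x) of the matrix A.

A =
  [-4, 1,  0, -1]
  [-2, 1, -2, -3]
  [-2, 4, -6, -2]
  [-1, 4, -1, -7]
x^3 + 12*x^2 + 48*x + 64

The characteristic polynomial is χ_A(x) = (x + 4)^4, so the eigenvalues are known. The minimal polynomial is
  m_A(x) = Π_λ (x − λ)^{k_λ}
where k_λ is the size of the *largest* Jordan block for λ (equivalently, the smallest k with (A − λI)^k v = 0 for every generalised eigenvector v of λ).

  λ = -4: largest Jordan block has size 3, contributing (x + 4)^3

So m_A(x) = (x + 4)^3 = x^3 + 12*x^2 + 48*x + 64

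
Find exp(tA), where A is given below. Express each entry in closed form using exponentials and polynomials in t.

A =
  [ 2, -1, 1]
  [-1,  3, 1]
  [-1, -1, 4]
e^{tA} =
  [t^2*exp(3*t)/2 - t*exp(3*t) + exp(3*t), -t*exp(3*t), -t^2*exp(3*t)/2 + t*exp(3*t)]
  [-t*exp(3*t), exp(3*t), t*exp(3*t)]
  [t^2*exp(3*t)/2 - t*exp(3*t), -t*exp(3*t), -t^2*exp(3*t)/2 + t*exp(3*t) + exp(3*t)]

Strategy: write A = P · J · P⁻¹ where J is a Jordan canonical form, so e^{tA} = P · e^{tJ} · P⁻¹, and e^{tJ} can be computed block-by-block.

A has Jordan form
J =
  [3, 1, 0]
  [0, 3, 1]
  [0, 0, 3]
(up to reordering of blocks).

Per-block formulas:
  For a 3×3 Jordan block J_3(3): exp(t · J_3(3)) = e^(3t)·(I + t·N + (t^2/2)·N^2), where N is the 3×3 nilpotent shift.

After assembling e^{tJ} and conjugating by P, we get:

e^{tA} =
  [t^2*exp(3*t)/2 - t*exp(3*t) + exp(3*t), -t*exp(3*t), -t^2*exp(3*t)/2 + t*exp(3*t)]
  [-t*exp(3*t), exp(3*t), t*exp(3*t)]
  [t^2*exp(3*t)/2 - t*exp(3*t), -t*exp(3*t), -t^2*exp(3*t)/2 + t*exp(3*t) + exp(3*t)]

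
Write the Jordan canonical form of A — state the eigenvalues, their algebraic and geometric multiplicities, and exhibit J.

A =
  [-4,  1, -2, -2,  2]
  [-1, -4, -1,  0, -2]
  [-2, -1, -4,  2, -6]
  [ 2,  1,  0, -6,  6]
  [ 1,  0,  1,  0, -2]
J_3(-4) ⊕ J_1(-4) ⊕ J_1(-4)

The characteristic polynomial is
  det(x·I − A) = x^5 + 20*x^4 + 160*x^3 + 640*x^2 + 1280*x + 1024 = (x + 4)^5

Eigenvalues and multiplicities (the geometric multiplicity of λ is n − rank(A − λI), which equals the number of Jordan blocks for λ):
  λ = -4: algebraic multiplicity = 5, geometric multiplicity = 3

Determining the block sizes for each eigenvalue:
  λ = -4: with am = 5 and gm = 3, the partition is not yet determined (e.g. several partitions of 5 into 3 parts exist). Let N = A − (-4)·I. Computing rank(N^1) = 2, rank(N^2) = 1, rank(N^3) = 0; the number of blocks of size ≥ j is rank(N^{j−1}) − rank(N^j), giving [3, 1, 1]. So we have 1 block(s) of size 3, 2 block(s) of size 1 → block sizes [3, 1, 1]

Assembling the blocks gives a Jordan form
J =
  [-4,  1,  0,  0,  0]
  [ 0, -4,  1,  0,  0]
  [ 0,  0, -4,  0,  0]
  [ 0,  0,  0, -4,  0]
  [ 0,  0,  0,  0, -4]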